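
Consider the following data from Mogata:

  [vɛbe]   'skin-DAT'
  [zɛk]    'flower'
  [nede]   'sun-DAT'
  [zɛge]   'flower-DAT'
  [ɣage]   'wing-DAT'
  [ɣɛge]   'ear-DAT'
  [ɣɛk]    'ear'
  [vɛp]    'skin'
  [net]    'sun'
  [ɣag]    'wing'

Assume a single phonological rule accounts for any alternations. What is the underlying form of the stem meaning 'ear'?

/ɣɛk/

'ear' shows [g] ~ [k] at the end of the stem ([ɣɛge] vs [ɣɛk]).
If /g/ were underlying and a rule turned it into [k] in isolation, 'wing' would also alternate; but it has [g] in both [ɣage] and [ɣag].
The alternation reflects intervocalic voicing: voiceless stops become voiced between vowels. /k/ is underlying.
Hence 'ear' is /ɣɛk/ underlyingly.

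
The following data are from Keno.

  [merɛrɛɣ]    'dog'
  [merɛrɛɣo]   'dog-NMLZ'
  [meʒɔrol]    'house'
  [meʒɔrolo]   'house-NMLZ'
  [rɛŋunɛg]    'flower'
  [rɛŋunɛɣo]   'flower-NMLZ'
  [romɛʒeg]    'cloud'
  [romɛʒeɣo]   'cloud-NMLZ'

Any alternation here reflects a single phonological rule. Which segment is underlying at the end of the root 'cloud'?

/g/

'cloud' shows [g] ~ [ɣ] at the end of the stem ([romɛʒeg] vs [romɛʒeɣo]).
If /ɣ/ were underlying and a rule turned it into [g] in isolation, 'dog' would also alternate; but it has [ɣ] in both [merɛrɛɣ] and [merɛrɛɣo].
So /g/ is underlying, and a rule of intervocalic spirantization — voiced stops become fricatives between vowels — gives [ɣ].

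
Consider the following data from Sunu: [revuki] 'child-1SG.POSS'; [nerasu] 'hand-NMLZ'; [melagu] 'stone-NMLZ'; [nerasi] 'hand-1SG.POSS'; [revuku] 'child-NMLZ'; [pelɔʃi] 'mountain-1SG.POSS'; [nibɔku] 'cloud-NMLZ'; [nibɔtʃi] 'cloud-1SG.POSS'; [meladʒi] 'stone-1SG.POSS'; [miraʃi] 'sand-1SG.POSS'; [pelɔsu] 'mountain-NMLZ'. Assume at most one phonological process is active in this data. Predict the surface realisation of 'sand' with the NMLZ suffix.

[mirasu]

'mountain' shows [ʃ] ~ [s] at the end of the stem ([pelɔʃi] vs [pelɔsu]).
If /s/ were underlying and a rule turned it into [ʃ] before the 1SG.POSS suffix, 'hand' would also alternate; but it has [s] in both [nerasi] and [nerasu].
So /ʃ/ is underlying, and a rule of depalatalization — palato-alveolar /tʃ/, /dʒ/ and /ʃ/ become [k], [g] and [s] when no front vowel follows — gives [s].
From [miraʃi] the stem 'sand' is /miraʃ/; when no front vowel follows this yields [mirasu].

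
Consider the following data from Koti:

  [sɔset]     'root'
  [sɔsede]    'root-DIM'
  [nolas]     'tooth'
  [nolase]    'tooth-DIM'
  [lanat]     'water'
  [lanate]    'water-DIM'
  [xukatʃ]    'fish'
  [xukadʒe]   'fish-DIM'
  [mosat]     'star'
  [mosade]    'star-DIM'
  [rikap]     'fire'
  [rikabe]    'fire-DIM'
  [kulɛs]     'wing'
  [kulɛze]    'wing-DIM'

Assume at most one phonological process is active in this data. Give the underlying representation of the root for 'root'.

/sɔsed/

'root' shows [t] ~ [d] at the end of the stem ([sɔset] vs [sɔsede]).
The stem 'water' ([lanat], [lanate]) shows [t] unchanged in both environments, so [t] cannot be basic with [d] derived before the DIM suffix.
Therefore /d/ is basic and [t] is derived by word-final obstruent devoicing (voiced obstruents become voiceless word-finally).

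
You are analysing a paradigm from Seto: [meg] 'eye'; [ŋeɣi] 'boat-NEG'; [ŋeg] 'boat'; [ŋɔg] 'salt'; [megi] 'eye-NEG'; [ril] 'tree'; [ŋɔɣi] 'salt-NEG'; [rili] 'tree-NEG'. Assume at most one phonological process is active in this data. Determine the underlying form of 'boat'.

In [ŋeɣi] and [ŋeg] the final segment of 'boat' alternates: [ɣ] ~ [g].
The stem 'eye' ([megi], [meg]) shows [g] unchanged in both environments, so [g] cannot be basic with [ɣ] derived before the NEG suffix.
So /ɣ/ is underlying, and a rule of word-final hardening — voiced fricatives become stops word-finally — gives [g].
So 'boat' = /ŋeɣ/.

/ŋeɣ/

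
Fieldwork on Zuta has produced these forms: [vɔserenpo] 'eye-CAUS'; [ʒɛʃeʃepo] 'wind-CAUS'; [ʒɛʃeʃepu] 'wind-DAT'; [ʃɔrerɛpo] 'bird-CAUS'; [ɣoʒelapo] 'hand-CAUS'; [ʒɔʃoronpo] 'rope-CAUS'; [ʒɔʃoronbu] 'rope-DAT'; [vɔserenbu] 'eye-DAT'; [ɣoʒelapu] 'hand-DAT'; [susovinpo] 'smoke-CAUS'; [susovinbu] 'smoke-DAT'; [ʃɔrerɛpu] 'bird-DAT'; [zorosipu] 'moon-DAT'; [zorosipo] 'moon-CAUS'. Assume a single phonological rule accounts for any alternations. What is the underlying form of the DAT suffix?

The DAT suffix surfaces as [-bu] and [-pu], depending on the final segment of the stem.
The CAUS suffix, which begins with [p], is invariant after every stem; so [p] is not altered by any rule here.
The DAT suffix is therefore /-bu/ underlyingly, with post-vocalic devoicing: voiced stops become voiceless after a vowel.

/-bu/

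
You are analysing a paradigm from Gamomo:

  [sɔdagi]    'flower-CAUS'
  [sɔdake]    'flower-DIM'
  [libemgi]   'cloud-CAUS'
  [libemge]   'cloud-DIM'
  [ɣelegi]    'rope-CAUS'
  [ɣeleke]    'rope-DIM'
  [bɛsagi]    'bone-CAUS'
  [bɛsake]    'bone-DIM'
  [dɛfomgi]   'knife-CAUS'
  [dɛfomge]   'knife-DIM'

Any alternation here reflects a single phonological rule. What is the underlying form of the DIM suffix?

The DIM suffix surfaces as [-ge] and [-ke], depending on the final segment of the stem.
The CAUS suffix, which begins with [g], is invariant after every stem; so [g] is not altered by any rule here.
The DIM suffix is therefore /-ke/ underlyingly, with post-nasal voicing: voiceless stops become voiced after a nasal.

/-ke/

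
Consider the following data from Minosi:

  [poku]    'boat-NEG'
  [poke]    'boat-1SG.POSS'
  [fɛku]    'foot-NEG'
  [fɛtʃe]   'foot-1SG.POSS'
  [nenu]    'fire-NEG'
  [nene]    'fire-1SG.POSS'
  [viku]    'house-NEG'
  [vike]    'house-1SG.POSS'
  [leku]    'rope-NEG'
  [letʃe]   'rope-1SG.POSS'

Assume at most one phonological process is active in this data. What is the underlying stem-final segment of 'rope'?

'rope' shows [k] ~ [tʃ] at the end of the stem ([leku] vs [letʃe]).
But 'house' keeps [k] in both environments ([viku], [vike]), so there is no rule changing /k/ to [tʃ] before the 1SG.POSS suffix.
Therefore /tʃ/ is basic and [k] is derived by depalatalization (palato-alveolar /tʃ/ becomes [k] when no front vowel follows).

/tʃ/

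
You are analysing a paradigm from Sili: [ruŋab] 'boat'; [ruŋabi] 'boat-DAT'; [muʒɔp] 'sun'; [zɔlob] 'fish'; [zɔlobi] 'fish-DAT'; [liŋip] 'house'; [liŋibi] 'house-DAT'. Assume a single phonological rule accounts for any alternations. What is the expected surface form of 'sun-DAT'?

[muʒɔbi]

The stem for 'house' ends in [p] in [liŋip] but [b] in [liŋibi].
If /b/ were underlying and a rule turned it into [p] in isolation, 'fish' would also alternate; but it has [b] in both [zɔlob] and [zɔlobi].
The alternation reflects intervocalic voicing: voiceless stops become voiced between vowels. /p/ is underlying.
The one attested form of 'sun', [muʒɔp], shows underlying /muʒɔp/. Applying the same rule between vowels gives [muʒɔbi].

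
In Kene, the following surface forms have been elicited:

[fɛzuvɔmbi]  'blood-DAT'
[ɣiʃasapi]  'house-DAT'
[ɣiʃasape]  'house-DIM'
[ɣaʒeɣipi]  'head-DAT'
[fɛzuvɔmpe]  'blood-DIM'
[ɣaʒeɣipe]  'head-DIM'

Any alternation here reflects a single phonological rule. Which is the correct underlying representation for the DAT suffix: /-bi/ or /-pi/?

/-bi/

The DAT morpheme has two allomorphs, [-bi] and [-pi].
The DIM suffix, which begins with [p], is invariant after every stem; so [p] is not altered by any rule here.
So the underlying form is /-bi/, and voiced stops become voiceless after a vowel.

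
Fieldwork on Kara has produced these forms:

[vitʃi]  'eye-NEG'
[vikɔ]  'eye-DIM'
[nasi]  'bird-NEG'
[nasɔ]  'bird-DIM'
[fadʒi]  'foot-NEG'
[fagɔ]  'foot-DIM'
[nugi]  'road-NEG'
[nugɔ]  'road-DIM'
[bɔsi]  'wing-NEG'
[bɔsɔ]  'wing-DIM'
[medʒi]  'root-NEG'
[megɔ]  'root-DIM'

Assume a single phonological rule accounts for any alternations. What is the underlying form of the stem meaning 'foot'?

'foot' shows [dʒ] ~ [g] at the end of the stem ([fadʒi] vs [fagɔ]).
The stem 'road' ([nugi], [nugɔ]) shows [g] unchanged in both environments, so [g] cannot be basic with [dʒ] derived before the NEG suffix.
The underlying segment must be /dʒ/; palato-alveolar /tʃ/ and /dʒ/ become [k] and [g] when no front vowel follows, yielding [g] there.

/fadʒ/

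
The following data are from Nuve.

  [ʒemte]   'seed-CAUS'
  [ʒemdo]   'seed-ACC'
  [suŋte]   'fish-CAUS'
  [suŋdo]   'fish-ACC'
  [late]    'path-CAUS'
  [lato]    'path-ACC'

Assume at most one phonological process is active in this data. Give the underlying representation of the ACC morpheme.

The ACC morpheme has two allomorphs, [-do] and [-to].
The CAUS suffix, which begins with [t], is invariant after every stem; so [t] is not altered by any rule here.
The ACC suffix is therefore /-do/ underlyingly, with post-vocalic devoicing: voiced stops become voiceless after a vowel.

/-do/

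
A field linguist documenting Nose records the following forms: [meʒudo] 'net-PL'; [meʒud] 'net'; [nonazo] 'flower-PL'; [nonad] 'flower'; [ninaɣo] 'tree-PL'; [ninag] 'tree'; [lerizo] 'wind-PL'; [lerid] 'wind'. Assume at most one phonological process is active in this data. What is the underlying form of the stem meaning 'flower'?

/nonaz/

In [nonazo] and [nonad] the final segment of 'flower' alternates: [z] ~ [d].
If /d/ were underlying and a rule turned it into [z] before the PL suffix, 'net' would also alternate; but it has [d] in both [meʒudo] and [meʒud].
So /z/ is underlying, and a rule of word-final hardening — voiced fricatives become stops word-finally — gives [d].
So 'flower' = /nonaz/.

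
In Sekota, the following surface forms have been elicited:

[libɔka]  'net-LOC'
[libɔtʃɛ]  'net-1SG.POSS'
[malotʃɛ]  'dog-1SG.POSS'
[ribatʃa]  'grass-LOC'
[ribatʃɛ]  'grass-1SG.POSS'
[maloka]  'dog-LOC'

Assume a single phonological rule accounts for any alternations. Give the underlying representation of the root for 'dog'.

/malok/

The root 'dog' surfaces as [maloka] and [malotʃɛ], with a stem-final [k] ~ [tʃ] alternation.
Compare 'grass', with invariant [tʃ] in [ribatʃa] and [ribatʃɛ]: an analysis with underlying /tʃ/ and a rule producing [k] before the LOC suffix would wrongly predict alternation here too.
So /k/ is underlying, and a rule of palatalization before a front vowel — /k/ becomes palato-alveolar [tʃ] before a front vowel — gives [tʃ].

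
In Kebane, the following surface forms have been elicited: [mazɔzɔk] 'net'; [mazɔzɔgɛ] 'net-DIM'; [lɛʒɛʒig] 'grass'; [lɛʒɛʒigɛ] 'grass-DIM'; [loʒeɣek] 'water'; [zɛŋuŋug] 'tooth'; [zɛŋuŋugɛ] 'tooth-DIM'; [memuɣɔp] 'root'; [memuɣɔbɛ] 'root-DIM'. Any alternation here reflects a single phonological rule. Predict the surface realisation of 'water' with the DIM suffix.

The stem for 'net' ends in [k] in [mazɔzɔk] but [g] in [mazɔzɔgɛ].
The stem 'tooth' ([zɛŋuŋug], [zɛŋuŋugɛ]) shows [g] unchanged in both environments, so [g] cannot be basic with [k] derived in isolation.
The alternation reflects intervocalic voicing: voiceless stops become voiced between vowels. /k/ is underlying.
The one attested form of 'water', [loʒeɣek], shows underlying /loʒeɣek/. Applying the same rule between vowels gives [loʒeɣegɛ].

[loʒeɣegɛ]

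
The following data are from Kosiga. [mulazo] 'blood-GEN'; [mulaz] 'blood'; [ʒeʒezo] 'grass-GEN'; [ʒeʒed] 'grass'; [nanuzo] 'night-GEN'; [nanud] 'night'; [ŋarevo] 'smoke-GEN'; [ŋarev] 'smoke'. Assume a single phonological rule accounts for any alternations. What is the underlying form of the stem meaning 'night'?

The root 'night' surfaces as [nanuzo] and [nanud], with a stem-final [z] ~ [d] alternation.
If /z/ were underlying and a rule turned it into [d] in isolation, 'blood' would also alternate; but it has [z] in both [mulazo] and [mulaz].
So /d/ is underlying, and a rule of intervocalic spirantization — voiced stops become fricatives between vowels — gives [z].

/nanud/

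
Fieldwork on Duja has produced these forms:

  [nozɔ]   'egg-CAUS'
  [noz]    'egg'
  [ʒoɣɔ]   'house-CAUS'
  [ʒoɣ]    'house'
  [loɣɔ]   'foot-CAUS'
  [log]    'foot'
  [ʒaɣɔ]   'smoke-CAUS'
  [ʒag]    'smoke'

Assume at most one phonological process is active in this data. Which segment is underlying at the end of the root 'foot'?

/g/

The root 'foot' surfaces as [loɣɔ] and [log], with a stem-final [ɣ] ~ [g] alternation.
If /ɣ/ were underlying and a rule turned it into [g] in isolation, 'house' would also alternate; but it has [ɣ] in both [ʒoɣɔ] and [ʒoɣ].
The alternation reflects intervocalic spirantization: voiced stops become fricatives between vowels. /g/ is underlying.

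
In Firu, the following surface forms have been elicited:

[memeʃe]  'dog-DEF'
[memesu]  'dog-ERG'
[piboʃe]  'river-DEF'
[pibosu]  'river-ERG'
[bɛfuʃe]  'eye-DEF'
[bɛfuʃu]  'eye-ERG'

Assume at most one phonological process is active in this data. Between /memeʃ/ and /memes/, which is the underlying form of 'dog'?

'dog' shows [ʃ] ~ [s] at the end of the stem ([memeʃe] vs [memesu]).
The stem 'eye' ([bɛfuʃe], [bɛfuʃu]) shows [ʃ] unchanged in both environments, so [ʃ] cannot be basic with [s] derived before the ERG suffix.
So /s/ is underlying, and a rule of palatalization before a front vowel — /s/ becomes palato-alveolar [ʃ] before a front vowel — gives [ʃ].

/memes/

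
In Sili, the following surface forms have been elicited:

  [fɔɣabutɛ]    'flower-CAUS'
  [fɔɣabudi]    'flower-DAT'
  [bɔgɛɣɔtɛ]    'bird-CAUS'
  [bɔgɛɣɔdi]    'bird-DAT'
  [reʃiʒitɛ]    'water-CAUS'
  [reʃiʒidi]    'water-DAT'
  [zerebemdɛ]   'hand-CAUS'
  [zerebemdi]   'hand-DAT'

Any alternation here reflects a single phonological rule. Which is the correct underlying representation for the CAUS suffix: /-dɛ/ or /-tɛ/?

The CAUS suffix surfaces as [-dɛ] and [-tɛ], depending on the final segment of the stem.
The DAT suffix, which begins with [d], is invariant after every stem; so [d] is not altered by any rule here.
So the underlying form is /-tɛ/, and voiceless stops become voiced after a nasal.

/-tɛ/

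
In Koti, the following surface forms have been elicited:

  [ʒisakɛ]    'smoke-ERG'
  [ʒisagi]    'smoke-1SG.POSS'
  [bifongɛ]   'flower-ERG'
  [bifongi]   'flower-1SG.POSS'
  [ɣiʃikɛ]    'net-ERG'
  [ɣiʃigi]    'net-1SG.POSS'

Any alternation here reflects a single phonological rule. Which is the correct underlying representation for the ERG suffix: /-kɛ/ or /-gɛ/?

The ERG morpheme has two allomorphs, [-gɛ] and [-kɛ].
By contrast the 1SG.POSS suffix keeps its initial [g] throughout — that segment must be underlying.
So the underlying form is /-kɛ/, and voiceless stops become voiced after a nasal.

/-kɛ/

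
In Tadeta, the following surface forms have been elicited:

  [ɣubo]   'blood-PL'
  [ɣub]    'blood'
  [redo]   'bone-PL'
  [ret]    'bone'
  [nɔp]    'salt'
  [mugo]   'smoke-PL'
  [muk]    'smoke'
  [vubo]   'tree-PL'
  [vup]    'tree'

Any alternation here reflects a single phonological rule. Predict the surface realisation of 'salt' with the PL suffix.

[nɔbo]

In [vubo] and [vup] the final segment of 'tree' alternates: [b] ~ [p].
But 'blood' keeps [b] in both environments ([ɣubo], [ɣub]), so there is no rule changing /b/ to [p] in isolation.
Therefore /p/ is basic and [b] is derived by intervocalic voicing (voiceless stops become voiced between vowels).
The one attested form of 'salt', [nɔp], shows underlying /nɔp/. Applying the same rule between vowels gives [nɔbo].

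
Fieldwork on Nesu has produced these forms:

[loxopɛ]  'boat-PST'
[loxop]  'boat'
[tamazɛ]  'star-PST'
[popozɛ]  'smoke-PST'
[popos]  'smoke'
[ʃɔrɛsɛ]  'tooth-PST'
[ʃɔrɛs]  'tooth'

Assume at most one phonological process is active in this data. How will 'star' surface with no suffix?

The root 'smoke' surfaces as [popozɛ] and [popos], with a stem-final [z] ~ [s] alternation.
But 'tooth' keeps [s] in both environments ([ʃɔrɛsɛ], [ʃɔrɛs]), so there is no rule changing /s/ to [z] before the PST suffix.
So /z/ is underlying, and a rule of word-final obstruent devoicing — voiced obstruents become voiceless word-finally — gives [s].
The one attested form of 'star', [tamazɛ], shows underlying /tamaz/. Applying the same rule word-finally gives [tamas].

[tamas]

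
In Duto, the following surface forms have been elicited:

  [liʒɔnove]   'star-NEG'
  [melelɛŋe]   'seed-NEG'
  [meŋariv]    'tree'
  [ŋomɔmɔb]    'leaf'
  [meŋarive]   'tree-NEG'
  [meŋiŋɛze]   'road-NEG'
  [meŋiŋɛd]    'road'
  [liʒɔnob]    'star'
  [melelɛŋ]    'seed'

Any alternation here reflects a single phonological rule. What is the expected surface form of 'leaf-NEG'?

The stem for 'star' ends in [b] in [liʒɔnob] but [v] in [liʒɔnove].
But 'tree' keeps [v] in both environments ([meŋariv], [meŋarive]), so there is no rule changing /v/ to [b] in isolation.
So /b/ is underlying, and a rule of intervocalic spirantization — voiced stops become fricatives between vowels — gives [v].
The one attested form of 'leaf', [ŋomɔmɔb], shows underlying /ŋomɔmɔb/. Applying the same rule between vowels gives [ŋomɔmɔve].

[ŋomɔmɔve]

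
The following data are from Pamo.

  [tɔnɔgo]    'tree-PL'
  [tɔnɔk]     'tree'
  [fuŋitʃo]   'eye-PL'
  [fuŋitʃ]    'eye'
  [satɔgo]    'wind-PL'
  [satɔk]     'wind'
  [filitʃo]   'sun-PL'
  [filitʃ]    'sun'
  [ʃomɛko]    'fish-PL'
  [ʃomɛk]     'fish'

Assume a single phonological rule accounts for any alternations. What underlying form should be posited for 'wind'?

/satɔg/

The stem for 'wind' ends in [g] in [satɔgo] but [k] in [satɔk].
Compare 'fish', with invariant [k] in [ʃomɛko] and [ʃomɛk]: an analysis with underlying /k/ and a rule producing [g] before the PL suffix would wrongly predict alternation here too.
The alternation reflects word-final obstruent devoicing: voiced obstruents become voiceless word-finally. /g/ is underlying.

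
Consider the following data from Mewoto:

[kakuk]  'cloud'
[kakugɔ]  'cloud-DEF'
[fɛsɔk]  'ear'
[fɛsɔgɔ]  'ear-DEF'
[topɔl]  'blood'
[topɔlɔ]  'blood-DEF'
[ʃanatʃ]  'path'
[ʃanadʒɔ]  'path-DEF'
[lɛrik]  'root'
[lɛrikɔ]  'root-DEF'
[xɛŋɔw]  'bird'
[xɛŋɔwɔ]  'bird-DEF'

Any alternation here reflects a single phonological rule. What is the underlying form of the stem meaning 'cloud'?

The stem for 'cloud' ends in [k] in [kakuk] but [g] in [kakugɔ].
Compare 'root', with invariant [k] in [lɛrik] and [lɛrikɔ]: an analysis with underlying /k/ and a rule producing [g] before the DEF suffix would wrongly predict alternation here too.
The underlying segment must be /g/; voiced obstruents become voiceless word-finally, yielding [k] there.
So 'cloud' = /kakug/.

/kakug/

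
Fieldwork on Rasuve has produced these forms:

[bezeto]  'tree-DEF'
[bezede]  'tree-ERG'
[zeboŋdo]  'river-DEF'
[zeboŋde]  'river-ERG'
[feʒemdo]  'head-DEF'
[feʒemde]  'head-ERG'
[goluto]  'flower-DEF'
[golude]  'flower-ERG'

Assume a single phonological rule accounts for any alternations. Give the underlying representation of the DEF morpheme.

The DEF morpheme has two allomorphs, [-do] and [-to].
The ERG suffix, which begins with [d], is invariant after every stem; so [d] is not altered by any rule here.
So the underlying form is /-to/, and voiceless stops become voiced after a nasal.

/-to/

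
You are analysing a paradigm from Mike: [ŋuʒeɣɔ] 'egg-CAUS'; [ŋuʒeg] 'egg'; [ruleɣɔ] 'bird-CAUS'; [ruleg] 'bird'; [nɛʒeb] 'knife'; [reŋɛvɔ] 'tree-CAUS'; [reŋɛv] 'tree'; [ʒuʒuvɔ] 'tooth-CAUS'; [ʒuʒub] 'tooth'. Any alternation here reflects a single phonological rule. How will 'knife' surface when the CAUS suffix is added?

The root 'tooth' surfaces as [ʒuʒuvɔ] and [ʒuʒub], with a stem-final [v] ~ [b] alternation.
Compare 'tree', with invariant [v] in [reŋɛvɔ] and [reŋɛv]: an analysis with underlying /v/ and a rule producing [b] in isolation would wrongly predict alternation here too.
The alternation reflects intervocalic spirantization: voiced stops become fricatives between vowels. /b/ is underlying.
From [nɛʒeb] the stem 'knife' is /nɛʒeb/; between vowels this yields [nɛʒevɔ].

[nɛʒevɔ]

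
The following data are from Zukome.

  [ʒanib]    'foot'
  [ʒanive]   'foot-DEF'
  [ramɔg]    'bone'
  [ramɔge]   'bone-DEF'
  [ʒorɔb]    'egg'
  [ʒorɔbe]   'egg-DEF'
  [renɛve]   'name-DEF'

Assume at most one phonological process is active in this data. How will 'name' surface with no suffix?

[renɛb]

The stem for 'foot' ends in [b] in [ʒanib] but [v] in [ʒanive].
If /b/ were underlying and a rule turned it into [v] before the DEF suffix, 'egg' would also alternate; but it has [b] in both [ʒorɔb] and [ʒorɔbe].
The alternation reflects word-final hardening: voiced fricatives become stops word-finally. /v/ is underlying.
From [renɛve] the stem 'name' is /renɛv/; word-finally this yields [renɛb].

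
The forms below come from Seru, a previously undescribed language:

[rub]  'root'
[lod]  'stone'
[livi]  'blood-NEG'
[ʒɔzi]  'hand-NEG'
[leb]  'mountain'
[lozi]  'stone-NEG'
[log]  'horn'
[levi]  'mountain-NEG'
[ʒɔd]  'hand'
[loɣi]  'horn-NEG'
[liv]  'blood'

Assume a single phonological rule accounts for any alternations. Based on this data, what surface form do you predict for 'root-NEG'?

'mountain' shows [v] ~ [b] at the end of the stem ([levi] vs [leb]).
Compare 'blood', with invariant [v] in [livi] and [liv]: an analysis with underlying /v/ and a rule producing [b] in isolation would wrongly predict alternation here too.
The underlying segment must be /b/; voiced stops become fricatives between vowels, yielding [v] there.
The one attested form of 'root', [rub], shows underlying /rub/. Applying the same rule between vowels gives [ruvi].

[ruvi]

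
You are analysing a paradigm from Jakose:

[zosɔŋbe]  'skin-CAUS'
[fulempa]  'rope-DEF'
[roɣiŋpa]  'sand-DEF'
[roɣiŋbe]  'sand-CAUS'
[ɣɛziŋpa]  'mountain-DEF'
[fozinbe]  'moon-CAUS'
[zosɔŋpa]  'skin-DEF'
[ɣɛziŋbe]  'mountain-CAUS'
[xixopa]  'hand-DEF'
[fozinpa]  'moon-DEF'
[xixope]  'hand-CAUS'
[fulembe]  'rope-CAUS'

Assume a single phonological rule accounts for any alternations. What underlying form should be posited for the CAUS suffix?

/-be/

The CAUS morpheme has two allomorphs, [-be] and [-pe].
The DEF suffix, which begins with [p], is invariant after every stem; so [p] is not altered by any rule here.
So the underlying form is /-be/, and voiced stops become voiceless after a vowel.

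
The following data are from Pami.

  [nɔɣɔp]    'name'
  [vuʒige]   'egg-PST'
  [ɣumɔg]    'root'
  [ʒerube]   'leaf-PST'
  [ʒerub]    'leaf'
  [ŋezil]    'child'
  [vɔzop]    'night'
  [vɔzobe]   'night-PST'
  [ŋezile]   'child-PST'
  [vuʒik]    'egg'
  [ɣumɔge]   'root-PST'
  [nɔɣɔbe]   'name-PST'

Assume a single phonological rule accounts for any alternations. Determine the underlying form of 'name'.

/nɔɣɔp/

The root 'name' surfaces as [nɔɣɔbe] and [nɔɣɔp], with a stem-final [b] ~ [p] alternation.
If /b/ were underlying and a rule turned it into [p] in isolation, 'leaf' would also alternate; but it has [b] in both [ʒerube] and [ʒerub].
So /p/ is underlying, and a rule of intervocalic voicing — voiceless stops become voiced between vowels — gives [b].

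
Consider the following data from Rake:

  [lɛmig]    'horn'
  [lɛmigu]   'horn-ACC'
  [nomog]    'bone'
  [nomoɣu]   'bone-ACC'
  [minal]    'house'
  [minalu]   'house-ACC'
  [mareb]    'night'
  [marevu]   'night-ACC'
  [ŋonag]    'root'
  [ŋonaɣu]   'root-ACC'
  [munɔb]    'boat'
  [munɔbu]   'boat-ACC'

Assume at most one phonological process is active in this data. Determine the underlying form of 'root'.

/ŋonaɣ/

The root 'root' surfaces as [ŋonag] and [ŋonaɣu], with a stem-final [g] ~ [ɣ] alternation.
The stem 'horn' ([lɛmig], [lɛmigu]) shows [g] unchanged in both environments, so [g] cannot be basic with [ɣ] derived before the ACC suffix.
The alternation reflects word-final hardening: voiced fricatives become stops word-finally. /ɣ/ is underlying.
So 'root' = /ŋonaɣ/.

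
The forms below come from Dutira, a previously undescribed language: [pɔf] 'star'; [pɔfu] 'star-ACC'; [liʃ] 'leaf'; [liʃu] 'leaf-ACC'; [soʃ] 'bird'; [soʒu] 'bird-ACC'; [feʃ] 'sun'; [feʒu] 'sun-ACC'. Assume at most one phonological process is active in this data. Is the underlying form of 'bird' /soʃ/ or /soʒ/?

'bird' shows [ʃ] ~ [ʒ] at the end of the stem ([soʃ] vs [soʒu]).
If /ʃ/ were underlying and a rule turned it into [ʒ] before the ACC suffix, 'leaf' would also alternate; but it has [ʃ] in both [liʃ] and [liʃu].
The alternation reflects word-final obstruent devoicing: voiced obstruents become voiceless word-finally. /ʒ/ is underlying.

/soʒ/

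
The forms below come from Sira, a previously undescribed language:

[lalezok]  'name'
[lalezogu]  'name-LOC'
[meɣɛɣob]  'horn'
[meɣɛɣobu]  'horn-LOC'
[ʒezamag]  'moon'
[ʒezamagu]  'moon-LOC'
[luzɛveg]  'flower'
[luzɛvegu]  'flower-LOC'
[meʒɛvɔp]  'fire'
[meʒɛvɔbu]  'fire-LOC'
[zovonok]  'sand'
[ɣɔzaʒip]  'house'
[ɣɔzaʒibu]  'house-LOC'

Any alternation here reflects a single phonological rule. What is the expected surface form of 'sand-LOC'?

[zovonogu]

The stem for 'name' ends in [k] in [lalezok] but [g] in [lalezogu].
If /g/ were underlying and a rule turned it into [k] in isolation, 'moon' would also alternate; but it has [g] in both [ʒezamag] and [ʒezamagu].
Therefore /k/ is basic and [g] is derived by intervocalic voicing (voiceless stops become voiced between vowels).
The one attested form of 'sand', [zovonok], shows underlying /zovonok/. Applying the same rule between vowels gives [zovonogu].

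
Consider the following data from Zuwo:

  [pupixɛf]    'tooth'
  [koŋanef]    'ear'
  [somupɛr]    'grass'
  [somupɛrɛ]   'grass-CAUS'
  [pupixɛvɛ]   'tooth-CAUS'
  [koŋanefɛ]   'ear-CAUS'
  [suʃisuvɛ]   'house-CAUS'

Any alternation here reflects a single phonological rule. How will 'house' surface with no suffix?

The stem for 'tooth' ends in [f] in [pupixɛf] but [v] in [pupixɛvɛ].
If /f/ were underlying and a rule turned it into [v] before the CAUS suffix, 'ear' would also alternate; but it has [f] in both [koŋanef] and [koŋanefɛ].
So /v/ is underlying, and a rule of word-final obstruent devoicing — voiced obstruents become voiceless word-finally — gives [f].
The one attested form of 'house', [suʃisuvɛ], shows underlying /suʃisuv/. Applying the same rule word-finally gives [suʃisuf].

[suʃisuf]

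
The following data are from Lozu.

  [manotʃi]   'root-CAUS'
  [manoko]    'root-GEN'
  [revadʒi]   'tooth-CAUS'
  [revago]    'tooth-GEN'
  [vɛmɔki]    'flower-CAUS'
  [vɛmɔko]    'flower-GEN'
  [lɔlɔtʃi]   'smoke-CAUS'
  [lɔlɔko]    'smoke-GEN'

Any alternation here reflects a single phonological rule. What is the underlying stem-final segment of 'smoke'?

/tʃ/

In [lɔlɔtʃi] and [lɔlɔko] the final segment of 'smoke' alternates: [tʃ] ~ [k].
Compare 'flower', with invariant [k] in [vɛmɔki] and [vɛmɔko]: an analysis with underlying /k/ and a rule producing [tʃ] before the CAUS suffix would wrongly predict alternation here too.
The alternation reflects depalatalization: palato-alveolar /tʃ/ and /dʒ/ become [k] and [g] when no front vowel follows. /tʃ/ is underlying.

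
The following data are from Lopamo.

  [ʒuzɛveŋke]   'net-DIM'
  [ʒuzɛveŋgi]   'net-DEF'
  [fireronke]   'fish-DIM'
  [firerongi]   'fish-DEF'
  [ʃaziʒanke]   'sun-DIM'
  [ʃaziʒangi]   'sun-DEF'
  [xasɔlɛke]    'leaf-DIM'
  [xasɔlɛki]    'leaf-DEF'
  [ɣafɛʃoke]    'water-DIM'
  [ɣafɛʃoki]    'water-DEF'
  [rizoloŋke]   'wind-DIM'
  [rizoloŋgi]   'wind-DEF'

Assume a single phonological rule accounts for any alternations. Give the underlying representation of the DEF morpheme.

/-gi/

The DEF morpheme has two allomorphs, [-gi] and [-ki].
By contrast the DIM suffix keeps its initial [k] throughout — that segment must be underlying.
The DEF suffix is therefore /-gi/ underlyingly, with post-vocalic devoicing: voiced stops become voiceless after a vowel.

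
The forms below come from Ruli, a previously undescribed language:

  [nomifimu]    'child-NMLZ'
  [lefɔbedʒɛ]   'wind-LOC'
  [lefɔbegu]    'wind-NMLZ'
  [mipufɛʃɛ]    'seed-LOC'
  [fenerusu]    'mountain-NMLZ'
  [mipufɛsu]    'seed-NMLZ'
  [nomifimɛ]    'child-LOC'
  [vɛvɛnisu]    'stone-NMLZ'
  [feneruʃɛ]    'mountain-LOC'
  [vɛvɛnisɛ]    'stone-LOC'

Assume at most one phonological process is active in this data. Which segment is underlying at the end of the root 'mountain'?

/ʃ/

The root 'mountain' surfaces as [fenerusu] and [feneruʃɛ], with a stem-final [s] ~ [ʃ] alternation.
Compare 'stone', with invariant [s] in [vɛvɛnisu] and [vɛvɛnisɛ]: an analysis with underlying /s/ and a rule producing [ʃ] before the LOC suffix would wrongly predict alternation here too.
The underlying segment must be /ʃ/; palato-alveolar /dʒ/ and /ʃ/ become [g] and [s] when no front vowel follows, yielding [s] there.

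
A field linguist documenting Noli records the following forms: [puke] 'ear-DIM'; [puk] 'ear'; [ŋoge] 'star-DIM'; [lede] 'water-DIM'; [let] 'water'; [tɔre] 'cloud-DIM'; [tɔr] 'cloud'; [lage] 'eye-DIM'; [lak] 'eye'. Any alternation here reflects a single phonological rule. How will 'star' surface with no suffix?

The root 'eye' surfaces as [lage] and [lak], with a stem-final [g] ~ [k] alternation.
If /k/ were underlying and a rule turned it into [g] before the DIM suffix, 'ear' would also alternate; but it has [k] in both [puke] and [puk].
The underlying segment must be /g/; voiced obstruents become voiceless word-finally, yielding [k] there.
The one attested form of 'star', [ŋoge], shows underlying /ŋog/. Applying the same rule word-finally gives [ŋok].

[ŋok]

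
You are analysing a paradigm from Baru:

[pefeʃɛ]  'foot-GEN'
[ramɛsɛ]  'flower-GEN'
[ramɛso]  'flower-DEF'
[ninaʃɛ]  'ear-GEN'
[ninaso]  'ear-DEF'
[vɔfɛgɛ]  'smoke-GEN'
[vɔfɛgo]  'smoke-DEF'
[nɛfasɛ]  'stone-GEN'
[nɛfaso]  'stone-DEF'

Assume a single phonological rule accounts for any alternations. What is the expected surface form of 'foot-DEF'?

'ear' shows [ʃ] ~ [s] at the end of the stem ([ninaʃɛ] vs [ninaso]).
The stem 'flower' ([ramɛsɛ], [ramɛso]) shows [s] unchanged in both environments, so [s] cannot be basic with [ʃ] derived before the GEN suffix.
The alternation reflects depalatalization: palato-alveolar /ʃ/ becomes [s] when no front vowel follows. /ʃ/ is underlying.
The one attested form of 'foot', [pefeʃɛ], shows underlying /pefeʃ/. Applying the same rule when no front vowel follows gives [pefeso].

[pefeso]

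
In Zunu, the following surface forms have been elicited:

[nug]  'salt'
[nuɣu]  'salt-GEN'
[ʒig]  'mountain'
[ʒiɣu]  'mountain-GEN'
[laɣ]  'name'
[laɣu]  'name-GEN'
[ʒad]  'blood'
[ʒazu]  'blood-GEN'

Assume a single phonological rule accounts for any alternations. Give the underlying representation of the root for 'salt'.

/nug/

In [nug] and [nuɣu] the final segment of 'salt' alternates: [g] ~ [ɣ].
If /ɣ/ were underlying and a rule turned it into [g] in isolation, 'name' would also alternate; but it has [ɣ] in both [laɣ] and [laɣu].
The alternation reflects intervocalic spirantization: voiced stops become fricatives between vowels. /g/ is underlying.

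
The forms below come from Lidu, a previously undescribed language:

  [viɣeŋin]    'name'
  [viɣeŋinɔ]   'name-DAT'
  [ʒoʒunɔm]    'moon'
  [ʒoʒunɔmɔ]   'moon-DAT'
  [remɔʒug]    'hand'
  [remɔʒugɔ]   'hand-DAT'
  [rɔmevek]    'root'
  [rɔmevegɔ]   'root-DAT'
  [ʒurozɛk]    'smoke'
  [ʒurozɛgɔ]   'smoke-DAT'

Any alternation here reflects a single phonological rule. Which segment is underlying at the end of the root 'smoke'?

/k/

The stem for 'smoke' ends in [k] in [ʒurozɛk] but [g] in [ʒurozɛgɔ].
But 'hand' keeps [g] in both environments ([remɔʒug], [remɔʒugɔ]), so there is no rule changing /g/ to [k] in isolation.
So /k/ is underlying, and a rule of intervocalic voicing — voiceless stops become voiced between vowels — gives [g].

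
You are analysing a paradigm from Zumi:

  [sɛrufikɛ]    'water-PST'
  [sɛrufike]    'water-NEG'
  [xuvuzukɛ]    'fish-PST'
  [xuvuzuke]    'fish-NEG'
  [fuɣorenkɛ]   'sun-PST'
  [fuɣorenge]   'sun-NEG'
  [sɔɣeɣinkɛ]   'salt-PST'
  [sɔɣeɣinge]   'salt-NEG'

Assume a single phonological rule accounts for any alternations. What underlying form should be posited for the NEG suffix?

The NEG suffix surfaces as [-ge] and [-ke], depending on the final segment of the stem.
By contrast the PST suffix keeps its initial [k] throughout — that segment must be underlying.
The NEG suffix is therefore /-ge/ underlyingly, with post-vocalic devoicing: voiced stops become voiceless after a vowel.

/-ge/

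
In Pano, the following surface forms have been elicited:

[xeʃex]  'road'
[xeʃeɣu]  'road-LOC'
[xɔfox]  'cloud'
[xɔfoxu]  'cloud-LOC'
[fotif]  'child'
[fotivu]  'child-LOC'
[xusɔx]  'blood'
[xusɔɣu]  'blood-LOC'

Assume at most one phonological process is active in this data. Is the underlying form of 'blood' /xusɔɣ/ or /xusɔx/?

The stem for 'blood' ends in [x] in [xusɔx] but [ɣ] in [xusɔɣu].
The stem 'cloud' ([xɔfox], [xɔfoxu]) shows [x] unchanged in both environments, so [x] cannot be basic with [ɣ] derived before the LOC suffix.
The alternation reflects word-final obstruent devoicing: voiced obstruents become voiceless word-finally. /ɣ/ is underlying.

/xusɔɣ/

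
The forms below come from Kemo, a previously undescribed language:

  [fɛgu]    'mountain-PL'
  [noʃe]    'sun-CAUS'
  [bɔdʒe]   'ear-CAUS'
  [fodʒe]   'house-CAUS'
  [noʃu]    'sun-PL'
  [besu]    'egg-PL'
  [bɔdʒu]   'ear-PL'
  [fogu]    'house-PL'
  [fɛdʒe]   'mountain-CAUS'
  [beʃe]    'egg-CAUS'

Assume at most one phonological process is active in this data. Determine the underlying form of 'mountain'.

/fɛg/

The root 'mountain' surfaces as [fɛdʒe] and [fɛgu], with a stem-final [dʒ] ~ [g] alternation.
The stem 'ear' ([bɔdʒe], [bɔdʒu]) shows [dʒ] unchanged in both environments, so [dʒ] cannot be basic with [g] derived before the PL suffix.
So /g/ is underlying, and a rule of palatalization before a front vowel — /g/ and /s/ become palato-alveolar [dʒ] and [ʃ] before a front vowel — gives [dʒ].
The underlying form of 'mountain' is therefore /fɛg/.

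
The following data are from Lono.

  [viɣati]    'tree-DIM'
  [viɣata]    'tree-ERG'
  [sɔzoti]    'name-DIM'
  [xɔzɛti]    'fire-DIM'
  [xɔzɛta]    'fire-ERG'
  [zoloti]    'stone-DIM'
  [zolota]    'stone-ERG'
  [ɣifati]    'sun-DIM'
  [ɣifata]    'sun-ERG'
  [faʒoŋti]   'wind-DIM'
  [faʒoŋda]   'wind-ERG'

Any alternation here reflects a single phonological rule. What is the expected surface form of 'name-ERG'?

[sɔzota]

The ERG morpheme has two allomorphs, [-da] and [-ta].
The DIM suffix, which begins with [t], is invariant after every stem; so [t] is not altered by any rule here.
So the underlying form is /-da/, and voiced stops become voiceless after a vowel.
After 'name', which ends in a vowel, the suffix surfaces as [-ta], giving [sɔzota].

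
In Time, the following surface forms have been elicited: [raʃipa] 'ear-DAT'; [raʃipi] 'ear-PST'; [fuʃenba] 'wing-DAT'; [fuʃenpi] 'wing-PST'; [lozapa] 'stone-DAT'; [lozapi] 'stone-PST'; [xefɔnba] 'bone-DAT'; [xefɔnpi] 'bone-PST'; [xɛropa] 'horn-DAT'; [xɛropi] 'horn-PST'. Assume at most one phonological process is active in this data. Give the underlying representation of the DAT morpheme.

/-ba/

The DAT suffix surfaces as [-ba] and [-pa], depending on the final segment of the stem.
By contrast the PST suffix keeps its initial [p] throughout — that segment must be underlying.
The DAT suffix is therefore /-ba/ underlyingly, with post-vocalic devoicing: voiced stops become voiceless after a vowel.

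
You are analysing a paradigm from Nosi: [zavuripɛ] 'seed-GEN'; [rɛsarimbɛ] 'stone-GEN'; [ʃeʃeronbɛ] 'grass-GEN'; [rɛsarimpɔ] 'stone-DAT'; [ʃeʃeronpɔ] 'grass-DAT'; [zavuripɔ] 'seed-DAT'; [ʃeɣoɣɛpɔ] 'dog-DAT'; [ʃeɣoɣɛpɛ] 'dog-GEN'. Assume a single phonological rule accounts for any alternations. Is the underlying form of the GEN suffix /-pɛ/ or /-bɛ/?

The GEN morpheme has two allomorphs, [-bɛ] and [-pɛ].
The DAT suffix, which begins with [p], is invariant after every stem; so [p] is not altered by any rule here.
So the underlying form is /-bɛ/, and voiced stops become voiceless after a vowel.

/-bɛ/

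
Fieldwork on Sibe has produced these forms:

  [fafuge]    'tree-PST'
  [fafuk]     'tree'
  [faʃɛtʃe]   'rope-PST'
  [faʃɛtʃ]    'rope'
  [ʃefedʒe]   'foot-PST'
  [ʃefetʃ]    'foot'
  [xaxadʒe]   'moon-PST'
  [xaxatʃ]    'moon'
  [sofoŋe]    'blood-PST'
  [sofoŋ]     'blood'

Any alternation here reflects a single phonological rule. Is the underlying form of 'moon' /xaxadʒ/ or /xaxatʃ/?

/xaxadʒ/

In [xaxadʒe] and [xaxatʃ] the final segment of 'moon' alternates: [dʒ] ~ [tʃ].
Compare 'rope', with invariant [tʃ] in [faʃɛtʃe] and [faʃɛtʃ]: an analysis with underlying /tʃ/ and a rule producing [dʒ] before the PST suffix would wrongly predict alternation here too.
So /dʒ/ is underlying, and a rule of word-final obstruent devoicing — voiced obstruents become voiceless word-finally — gives [tʃ].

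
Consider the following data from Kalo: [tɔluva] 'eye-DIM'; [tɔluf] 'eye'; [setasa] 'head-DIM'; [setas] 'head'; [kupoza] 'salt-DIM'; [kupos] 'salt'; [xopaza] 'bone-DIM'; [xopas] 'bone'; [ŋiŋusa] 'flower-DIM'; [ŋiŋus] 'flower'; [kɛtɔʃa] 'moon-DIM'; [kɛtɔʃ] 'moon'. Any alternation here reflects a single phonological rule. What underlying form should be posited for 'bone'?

/xopaz/

'bone' shows [z] ~ [s] at the end of the stem ([xopaza] vs [xopas]).
But 'flower' keeps [s] in both environments ([ŋiŋusa], [ŋiŋus]), so there is no rule changing /s/ to [z] before the DIM suffix.
The underlying segment must be /z/; voiced obstruents become voiceless word-finally, yielding [s] there.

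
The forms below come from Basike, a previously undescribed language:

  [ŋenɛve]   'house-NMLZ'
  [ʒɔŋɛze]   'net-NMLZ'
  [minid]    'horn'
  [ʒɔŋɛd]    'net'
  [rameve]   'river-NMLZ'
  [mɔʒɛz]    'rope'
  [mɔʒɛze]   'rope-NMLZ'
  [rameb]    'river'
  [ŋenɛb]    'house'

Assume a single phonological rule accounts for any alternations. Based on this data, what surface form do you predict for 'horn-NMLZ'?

The root 'net' surfaces as [ʒɔŋɛd] and [ʒɔŋɛze], with a stem-final [d] ~ [z] alternation.
If /z/ were underlying and a rule turned it into [d] in isolation, 'rope' would also alternate; but it has [z] in both [mɔʒɛz] and [mɔʒɛze].
Therefore /d/ is basic and [z] is derived by intervocalic spirantization (voiced stops become fricatives between vowels).
From [minid] the stem 'horn' is /minid/; between vowels this yields [minize].

[minize]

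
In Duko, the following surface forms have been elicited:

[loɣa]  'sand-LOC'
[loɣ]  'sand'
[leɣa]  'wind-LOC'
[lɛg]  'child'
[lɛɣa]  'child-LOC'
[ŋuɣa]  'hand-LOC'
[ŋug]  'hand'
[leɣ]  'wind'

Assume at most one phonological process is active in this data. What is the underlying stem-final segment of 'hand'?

/g/

'hand' shows [ɣ] ~ [g] at the end of the stem ([ŋuɣa] vs [ŋug]).
If /ɣ/ were underlying and a rule turned it into [g] in isolation, 'wind' would also alternate; but it has [ɣ] in both [leɣa] and [leɣ].
The alternation reflects intervocalic spirantization: voiced stops become fricatives between vowels. /g/ is underlying.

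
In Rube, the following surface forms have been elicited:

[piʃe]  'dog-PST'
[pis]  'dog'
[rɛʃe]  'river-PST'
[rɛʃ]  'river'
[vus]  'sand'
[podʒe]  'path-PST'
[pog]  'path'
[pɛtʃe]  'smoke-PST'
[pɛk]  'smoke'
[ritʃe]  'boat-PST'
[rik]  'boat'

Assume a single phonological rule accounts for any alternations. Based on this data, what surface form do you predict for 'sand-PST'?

[vuʃe]

In [piʃe] and [pis] the final segment of 'dog' alternates: [ʃ] ~ [s].
The stem 'river' ([rɛʃe], [rɛʃ]) shows [ʃ] unchanged in both environments, so [ʃ] cannot be basic with [s] derived in isolation.
The underlying segment must be /s/; /k/, /g/ and /s/ become palato-alveolar [tʃ], [dʒ] and [ʃ] before a front vowel, yielding [ʃ] there.
The one attested form of 'sand', [vus], shows underlying /vus/. Applying the same rule before a front vowel gives [vuʃe].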